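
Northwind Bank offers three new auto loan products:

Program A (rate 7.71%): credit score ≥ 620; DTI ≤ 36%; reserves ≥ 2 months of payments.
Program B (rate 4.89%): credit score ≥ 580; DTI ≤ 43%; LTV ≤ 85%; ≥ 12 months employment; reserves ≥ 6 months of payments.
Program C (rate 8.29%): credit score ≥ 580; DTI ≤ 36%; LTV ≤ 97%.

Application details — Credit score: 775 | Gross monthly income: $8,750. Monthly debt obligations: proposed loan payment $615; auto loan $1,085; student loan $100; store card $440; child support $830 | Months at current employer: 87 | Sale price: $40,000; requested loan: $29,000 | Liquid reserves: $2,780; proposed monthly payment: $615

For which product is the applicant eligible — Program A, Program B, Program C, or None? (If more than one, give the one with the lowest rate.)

Total debts = (615 + 1,085 + 100 + 440 + 830) = 3,070; DTI = 3,070/8,750 = 35.1%.
LTV = 29,000/40,000 = 72.5%.
Reserves = 2,780/615 = 4.5 months.
Program A: score 775 ≥ 620; DTI 35.1% ≤ 36%; reserves 4.5 ≥ 2 mo → qualifies.
Program B: score 775 ≥ 580; DTI 35.1% ≤ 43%; LTV 72.5% ≤ 85%; employment 87 ≥ 12 mo; reserves 4.5 < 6 mo → does not qualify.
Program C: score 775 ≥ 580; DTI 35.1% ≤ 36%; LTV 72.5% ≤ 97% → qualifies.
Qualifying: Program A, Program C. Lowest rate is 7.71% → Program A.

Program A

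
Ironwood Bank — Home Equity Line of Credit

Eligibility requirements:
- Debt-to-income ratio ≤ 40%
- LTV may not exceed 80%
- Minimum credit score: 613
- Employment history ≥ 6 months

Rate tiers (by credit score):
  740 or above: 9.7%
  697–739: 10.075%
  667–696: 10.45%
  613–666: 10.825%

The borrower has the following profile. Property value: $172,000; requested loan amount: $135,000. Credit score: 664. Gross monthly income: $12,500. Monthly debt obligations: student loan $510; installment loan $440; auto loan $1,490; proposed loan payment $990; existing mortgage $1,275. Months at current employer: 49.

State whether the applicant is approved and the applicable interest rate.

Approved at 10.825%

Credit score 664 ≥ 613 (meets minimum)
Total monthly debts = (510 + 440 + 1,490 + 990 + 1,275) = 4,705. DTI: 4,705 ÷ 12,500 = 37.6%, within the 40% cap
LTV: 135,000 ÷ 172,000 = 78.5%, within 80% cap
Employment 49 ≥ 6 months
All requirements met. Score 664 falls in the 613–666 tier → 10.825%.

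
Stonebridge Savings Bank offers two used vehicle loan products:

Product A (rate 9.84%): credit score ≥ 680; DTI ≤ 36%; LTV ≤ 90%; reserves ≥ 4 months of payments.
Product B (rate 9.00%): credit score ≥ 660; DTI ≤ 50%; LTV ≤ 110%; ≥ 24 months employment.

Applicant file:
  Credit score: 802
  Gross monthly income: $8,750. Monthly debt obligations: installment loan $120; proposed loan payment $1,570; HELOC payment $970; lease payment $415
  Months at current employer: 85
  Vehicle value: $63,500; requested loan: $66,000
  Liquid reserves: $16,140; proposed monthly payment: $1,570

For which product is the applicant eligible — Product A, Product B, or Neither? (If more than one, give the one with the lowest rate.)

Total debts = (120 + 1,570 + 970 + 415) = 3,075; DTI = 3,075/8,750 = 35.1%.
LTV = 66,000/63,500 = 103.9%.
Reserves = 16,140/1,570 = 10.3 months.
Product A: score 802 ≥ 680; DTI 35.1% ≤ 36%; LTV 103.9% > 90%; reserves 10.3 ≥ 4 mo → does not qualify.
Product B: score 802 ≥ 660; DTI 35.1% ≤ 50%; LTV 103.9% ≤ 110%; employment 85 ≥ 24 mo → qualifies.

Product B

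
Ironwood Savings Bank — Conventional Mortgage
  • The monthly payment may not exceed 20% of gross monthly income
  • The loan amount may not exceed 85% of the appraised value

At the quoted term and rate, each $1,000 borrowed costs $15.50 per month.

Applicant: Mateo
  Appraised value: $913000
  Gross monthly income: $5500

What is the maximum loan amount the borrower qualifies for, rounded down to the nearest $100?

$70,900

Payment cap: 20% × $5,500 = $1,100/month.
At $15.50 per $1,000, that supports 1,100/15.50 × 1,000 ≈ $70,967 → $70,900.
LTV cap: 85% × $913,000 = $776,050 → $776,000.
Binding constraint: payment-to-income.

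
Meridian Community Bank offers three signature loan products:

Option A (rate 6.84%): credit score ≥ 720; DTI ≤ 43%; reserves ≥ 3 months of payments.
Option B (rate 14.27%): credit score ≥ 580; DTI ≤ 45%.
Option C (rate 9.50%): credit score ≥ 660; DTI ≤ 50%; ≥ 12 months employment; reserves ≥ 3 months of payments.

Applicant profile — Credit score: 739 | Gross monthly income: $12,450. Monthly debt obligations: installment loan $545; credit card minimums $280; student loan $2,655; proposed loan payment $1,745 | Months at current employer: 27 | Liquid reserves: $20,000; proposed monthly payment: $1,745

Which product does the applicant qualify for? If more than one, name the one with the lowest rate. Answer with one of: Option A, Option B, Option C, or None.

Total debts = (545 + 280 + 2,655 + 1,745) = 5,225; DTI = 5,225/12,450 = 42%.
Reserves = 20,000/1,745 = 11.5 months.
Option A: score 739 ≥ 720; DTI 42% ≤ 43%; reserves 11.5 ≥ 3 mo → qualifies.
Option B: score 739 ≥ 580; DTI 42% ≤ 45% → qualifies.
Option C: score 739 ≥ 660; DTI 42% ≤ 50%; employment 27 ≥ 12 mo; reserves 11.5 ≥ 3 mo → qualifies.
Qualifying: Option A, Option B, Option C. Lowest rate is 6.84% → Option A.

Option A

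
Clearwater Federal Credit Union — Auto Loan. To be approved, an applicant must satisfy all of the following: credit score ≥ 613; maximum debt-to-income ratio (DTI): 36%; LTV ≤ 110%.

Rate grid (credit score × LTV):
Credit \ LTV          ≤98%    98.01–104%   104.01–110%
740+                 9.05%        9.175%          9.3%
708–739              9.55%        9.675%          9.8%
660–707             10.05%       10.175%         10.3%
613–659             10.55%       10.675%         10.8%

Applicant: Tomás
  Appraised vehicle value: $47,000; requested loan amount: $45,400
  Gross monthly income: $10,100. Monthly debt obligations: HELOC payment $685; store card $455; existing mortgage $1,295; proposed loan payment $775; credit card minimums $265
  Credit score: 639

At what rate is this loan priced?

Credit score 639 ≥ 613; Total monthly debts = (685 + 455 + 1,295 + 775 + 265) = 3,475. DTI = 3,475/10,100 = 34.4% ≤ 36%
LTV: 45,400 ÷ 47,000 = 96.6%, within 110% cap
Row: 639 falls in 613–659. Column: 96.6% falls in ≤98%. Rate = 10.55%.

10.55%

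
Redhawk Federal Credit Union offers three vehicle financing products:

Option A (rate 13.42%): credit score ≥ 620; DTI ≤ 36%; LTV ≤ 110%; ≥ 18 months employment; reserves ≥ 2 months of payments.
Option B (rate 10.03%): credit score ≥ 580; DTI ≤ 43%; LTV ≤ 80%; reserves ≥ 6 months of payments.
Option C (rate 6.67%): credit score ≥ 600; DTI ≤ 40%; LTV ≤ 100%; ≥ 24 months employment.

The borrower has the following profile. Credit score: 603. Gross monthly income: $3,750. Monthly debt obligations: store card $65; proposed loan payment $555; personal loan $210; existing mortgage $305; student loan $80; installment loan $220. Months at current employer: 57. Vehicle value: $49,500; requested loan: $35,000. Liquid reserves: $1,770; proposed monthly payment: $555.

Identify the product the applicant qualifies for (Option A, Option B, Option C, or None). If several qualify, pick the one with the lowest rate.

Total debts = (65 + 555 + 210 + 305 + 80 + 220) = 1,435; DTI = 1,435/3,750 = 38.3%.
LTV = 35,000/49,500 = 70.7%.
Reserves = 1,770/555 = 3.2 months.
Option A: score 603 < 620; DTI 38.3% > 36%; LTV 70.7% ≤ 110%; employment 57 ≥ 18 mo; reserves 3.2 ≥ 2 mo → does not qualify.
Option B: score 603 ≥ 580; DTI 38.3% ≤ 43%; LTV 70.7% ≤ 80%; reserves 3.2 < 6 mo → does not qualify.
Option C: score 603 ≥ 600; DTI 38.3% ≤ 40%; LTV 70.7% ≤ 100%; employment 57 ≥ 24 mo → qualifies.

Option C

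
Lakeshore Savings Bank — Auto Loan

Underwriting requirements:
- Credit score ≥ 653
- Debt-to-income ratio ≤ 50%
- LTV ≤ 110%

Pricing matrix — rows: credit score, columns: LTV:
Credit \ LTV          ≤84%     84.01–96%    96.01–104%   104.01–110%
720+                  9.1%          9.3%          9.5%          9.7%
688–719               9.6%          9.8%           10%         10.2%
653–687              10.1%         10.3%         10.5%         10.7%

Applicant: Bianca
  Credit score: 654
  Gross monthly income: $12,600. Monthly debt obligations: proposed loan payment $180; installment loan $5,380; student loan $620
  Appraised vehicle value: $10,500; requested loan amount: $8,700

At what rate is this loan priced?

10.1%

Credit score 654 ≥ 653; Total monthly debts = (180 + 5,380 + 620) = 6,180. DTI: 6,180 ÷ 12,600 = 49%, within the 50% cap
LTV = 8,700/10,500 = 82.9% ≤ 110%
Score 654 is in the 653–687 band; LTV 82.9% is in the ≤84% band → 10.1%.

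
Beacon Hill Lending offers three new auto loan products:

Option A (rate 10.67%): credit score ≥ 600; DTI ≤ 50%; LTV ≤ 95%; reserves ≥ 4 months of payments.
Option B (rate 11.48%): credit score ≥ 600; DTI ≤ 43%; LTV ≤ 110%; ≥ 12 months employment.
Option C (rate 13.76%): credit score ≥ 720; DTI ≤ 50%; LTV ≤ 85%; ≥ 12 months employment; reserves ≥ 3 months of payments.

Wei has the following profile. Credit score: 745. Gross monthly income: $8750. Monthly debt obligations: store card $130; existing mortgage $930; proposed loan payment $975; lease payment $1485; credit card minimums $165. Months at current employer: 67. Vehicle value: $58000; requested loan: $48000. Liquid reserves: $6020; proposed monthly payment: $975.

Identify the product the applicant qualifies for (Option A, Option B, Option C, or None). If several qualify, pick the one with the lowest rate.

Total debts = (130 + 930 + 975 + 1,485 + 165) = 3,685; DTI = 3,685/8,750 = 42.1%.
LTV = 48,000/58,000 = 82.8%.
Reserves = 6,020/975 = 6.2 months.
Option A: score 745 ≥ 600; DTI 42.1% ≤ 50%; LTV 82.8% ≤ 95%; reserves 6.2 ≥ 4 mo → qualifies.
Option B: score 745 ≥ 600; DTI 42.1% ≤ 43%; LTV 82.8% ≤ 110%; employment 67 ≥ 12 mo → qualifies.
Option C: score 745 ≥ 720; DTI 42.1% ≤ 50%; LTV 82.8% ≤ 85%; employment 67 ≥ 12 mo; reserves 6.2 ≥ 3 mo → qualifies.
Qualifying: Option A, Option B, Option C. Lowest rate is 10.67% → Option A.

Option A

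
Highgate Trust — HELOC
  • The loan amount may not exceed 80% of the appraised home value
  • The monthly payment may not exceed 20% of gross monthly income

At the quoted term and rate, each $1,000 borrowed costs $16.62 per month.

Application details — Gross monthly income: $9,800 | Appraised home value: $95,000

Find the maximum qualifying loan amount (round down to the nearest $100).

Payment cap: 20% × $9,800 = $1,960/month.
At $16.62 per $1,000, that supports 1,960/16.62 × 1,000 ≈ $117,930 → $117,900.
LTV cap: 80% × $95,000 = $76,000 → $76,000.
Binding constraint: loan-to-value.

$76,000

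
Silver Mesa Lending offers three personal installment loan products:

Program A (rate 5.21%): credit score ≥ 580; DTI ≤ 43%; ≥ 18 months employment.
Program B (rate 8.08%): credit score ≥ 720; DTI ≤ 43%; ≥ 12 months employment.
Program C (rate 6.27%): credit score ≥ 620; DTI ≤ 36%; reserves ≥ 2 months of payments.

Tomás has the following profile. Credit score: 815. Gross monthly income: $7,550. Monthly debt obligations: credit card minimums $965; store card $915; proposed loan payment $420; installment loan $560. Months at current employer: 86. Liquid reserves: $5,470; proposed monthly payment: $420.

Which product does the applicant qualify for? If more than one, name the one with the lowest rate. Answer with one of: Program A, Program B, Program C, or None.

Total debts = (965 + 915 + 420 + 560) = 2,860; DTI = 2,860/7,550 = 37.9%.
Reserves = 5,470/420 = 13.0 months.
Program A: score 815 ≥ 580; DTI 37.9% ≤ 43%; employment 86 ≥ 18 mo → qualifies.
Program B: score 815 ≥ 720; DTI 37.9% ≤ 43%; employment 86 ≥ 12 mo → qualifies.
Program C: score 815 ≥ 620; DTI 37.9% > 36%; reserves 13.0 ≥ 2 mo → does not qualify.
Qualifying: Program A, Program B. Lowest rate is 5.21% → Program A.

Program A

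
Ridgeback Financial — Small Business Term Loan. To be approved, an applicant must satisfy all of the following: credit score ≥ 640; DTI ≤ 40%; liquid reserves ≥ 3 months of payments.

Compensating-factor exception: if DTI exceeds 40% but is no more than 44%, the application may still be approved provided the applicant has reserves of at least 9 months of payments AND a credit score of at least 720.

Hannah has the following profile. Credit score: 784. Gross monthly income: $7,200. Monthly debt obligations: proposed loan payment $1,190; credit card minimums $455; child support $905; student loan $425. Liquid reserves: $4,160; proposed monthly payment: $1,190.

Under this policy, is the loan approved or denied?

Credit score 784 ≥ 640 (meets base)
Total debts = (1,190 + 455 + 905 + 425) = 2,975. DTI = 2,975/7,200 = 41.3% > 40% — standard DTI limit exceeded.
Reserves: 4,160 ÷ 1,190 = 3.5 months (meets 3-month minimum)
DTI 41.3% is within the 40%–44% exception band; checking compensating factors.
Override check — reserves: 3.5 mo (short of 9); score: 784 (ok).
Override conditions not both satisfied; exception does not apply.

Denied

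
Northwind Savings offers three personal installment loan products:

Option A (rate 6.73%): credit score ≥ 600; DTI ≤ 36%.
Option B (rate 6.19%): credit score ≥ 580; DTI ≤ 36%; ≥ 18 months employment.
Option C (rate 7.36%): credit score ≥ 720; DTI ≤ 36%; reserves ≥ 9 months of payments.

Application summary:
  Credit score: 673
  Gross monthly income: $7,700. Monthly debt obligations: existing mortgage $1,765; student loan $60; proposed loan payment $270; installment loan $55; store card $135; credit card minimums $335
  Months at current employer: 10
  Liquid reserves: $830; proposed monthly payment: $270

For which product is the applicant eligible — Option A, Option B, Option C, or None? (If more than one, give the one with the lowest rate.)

Total debts = (1,765 + 60 + 270 + 55 + 135 + 335) = 2,620; DTI = 2,620/7,700 = 34%.
Reserves = 830/270 = 3.1 months.
Option A: score 673 ≥ 600; DTI 34% ≤ 36% → qualifies.
Option B: score 673 ≥ 580; DTI 34% ≤ 36%; employment 10 < 18 mo → does not qualify.
Option C: score 673 < 720; DTI 34% ≤ 36%; reserves 3.1 < 9 mo → does not qualify.

Option A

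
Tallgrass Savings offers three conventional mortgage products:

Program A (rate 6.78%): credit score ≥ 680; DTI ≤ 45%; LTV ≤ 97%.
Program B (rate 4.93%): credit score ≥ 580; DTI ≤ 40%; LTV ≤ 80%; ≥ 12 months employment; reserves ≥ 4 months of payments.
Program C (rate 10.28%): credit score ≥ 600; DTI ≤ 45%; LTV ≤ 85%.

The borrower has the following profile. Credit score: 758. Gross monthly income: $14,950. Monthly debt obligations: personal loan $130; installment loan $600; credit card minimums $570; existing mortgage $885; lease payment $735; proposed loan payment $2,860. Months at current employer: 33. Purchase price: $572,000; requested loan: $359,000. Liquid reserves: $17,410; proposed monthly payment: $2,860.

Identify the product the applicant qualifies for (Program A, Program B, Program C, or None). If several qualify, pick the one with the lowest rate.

Total debts = (130 + 600 + 570 + 885 + 735 + 2,860) = 5,780; DTI = 5,780/14,950 = 38.7%.
LTV = 359,000/572,000 = 62.8%.
Reserves = 17,410/2,860 = 6.1 months.
Program A: score 758 ≥ 680; DTI 38.7% ≤ 45%; LTV 62.8% ≤ 97% → qualifies.
Program B: score 758 ≥ 580; DTI 38.7% ≤ 40%; LTV 62.8% ≤ 80%; employment 33 ≥ 12 mo; reserves 6.1 ≥ 4 mo → qualifies.
Program C: score 758 ≥ 600; DTI 38.7% ≤ 45%; LTV 62.8% ≤ 85% → qualifies.
Qualifying: Program A, Program B, Program C. Lowest rate is 4.93% → Program B.

Program B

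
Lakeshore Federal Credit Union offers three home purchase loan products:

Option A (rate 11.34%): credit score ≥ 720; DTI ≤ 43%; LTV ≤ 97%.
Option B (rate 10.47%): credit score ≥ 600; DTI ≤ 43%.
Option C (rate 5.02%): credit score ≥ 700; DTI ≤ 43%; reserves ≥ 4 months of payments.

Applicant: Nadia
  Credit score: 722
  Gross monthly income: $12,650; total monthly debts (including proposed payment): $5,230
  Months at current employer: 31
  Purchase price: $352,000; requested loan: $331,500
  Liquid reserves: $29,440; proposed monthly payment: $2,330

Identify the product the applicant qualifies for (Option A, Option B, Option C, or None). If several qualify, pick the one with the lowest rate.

DTI = 5,230/12,650 = 41.3%.
LTV = 331,500/352,000 = 94.2%.
Reserves = 29,440/2,330 = 12.6 months.
Option A: score 722 ≥ 720; DTI 41.3% ≤ 43%; LTV 94.2% ≤ 97% → qualifies.
Option B: score 722 ≥ 600; DTI 41.3% ≤ 43% → qualifies.
Option C: score 722 ≥ 700; DTI 41.3% ≤ 43%; reserves 12.6 ≥ 4 mo → qualifies.
Qualifying: Option A, Option B, Option C. Lowest rate is 5.02% → Option C.

Option C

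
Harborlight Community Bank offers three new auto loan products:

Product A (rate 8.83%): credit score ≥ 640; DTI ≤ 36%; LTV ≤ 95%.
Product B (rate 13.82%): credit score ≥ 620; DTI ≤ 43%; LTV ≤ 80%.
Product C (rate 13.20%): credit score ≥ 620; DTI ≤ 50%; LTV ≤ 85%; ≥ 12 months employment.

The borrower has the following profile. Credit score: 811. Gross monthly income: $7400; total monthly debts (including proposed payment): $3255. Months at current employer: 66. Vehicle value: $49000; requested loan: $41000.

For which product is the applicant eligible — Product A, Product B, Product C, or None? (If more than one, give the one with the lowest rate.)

Product C

DTI = 3,255/7,400 = 44%.
LTV = 41,000/49,000 = 83.7%.
Product A: score 811 ≥ 640; DTI 44% > 36%; LTV 83.7% ≤ 95% → does not qualify.
Product B: score 811 ≥ 620; DTI 44% > 43%; LTV 83.7% > 80% → does not qualify.
Product C: score 811 ≥ 620; DTI 44% ≤ 50%; LTV 83.7% ≤ 85%; employment 66 ≥ 12 mo → qualifies.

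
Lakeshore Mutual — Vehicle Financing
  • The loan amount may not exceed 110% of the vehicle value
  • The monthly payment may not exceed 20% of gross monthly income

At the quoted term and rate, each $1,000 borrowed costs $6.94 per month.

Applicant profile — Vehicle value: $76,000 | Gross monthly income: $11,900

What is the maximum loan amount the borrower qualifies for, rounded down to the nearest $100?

$83,600

Payment cap: 20% × $11,900 = $2,380/month.
At $6.94 per $1,000, that supports 2,380/6.94 × 1,000 ≈ $342,939 → $342,900.
LTV cap: 110% × $76,000 = $83,600 → $83,600.
Binding constraint: loan-to-value.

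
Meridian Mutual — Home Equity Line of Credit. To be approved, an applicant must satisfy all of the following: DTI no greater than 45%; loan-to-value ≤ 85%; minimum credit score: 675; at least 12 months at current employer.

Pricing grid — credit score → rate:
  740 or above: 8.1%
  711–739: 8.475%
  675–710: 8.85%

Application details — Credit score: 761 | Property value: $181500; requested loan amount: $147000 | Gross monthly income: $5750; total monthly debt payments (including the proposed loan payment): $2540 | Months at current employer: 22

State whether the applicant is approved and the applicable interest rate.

Approved at 8.1%

Credit score 761 ≥ 675 (meets minimum)
Employment 22 ≥ 12 months
DTI: 2,540 ÷ 5,750 = 44.2%, within the 45% cap
LTV: 147,000 ÷ 181,500 = 81%, within 85% cap
All requirements met. Score 761 falls in the 740 or above tier → 8.1%.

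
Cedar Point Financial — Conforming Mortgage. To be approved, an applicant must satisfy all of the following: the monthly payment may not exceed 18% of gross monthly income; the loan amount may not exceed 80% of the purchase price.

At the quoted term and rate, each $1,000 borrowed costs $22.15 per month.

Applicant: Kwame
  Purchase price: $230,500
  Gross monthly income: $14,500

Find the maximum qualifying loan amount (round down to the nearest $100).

$117,800

Payment cap: 18% × $14,500 = $2,610/month.
At $22.15 per $1,000, that supports 2,610/22.15 × 1,000 ≈ $117,832 → $117,800.
LTV cap: 80% × $230,500 = $184,400 → $184,400.
Binding constraint: payment-to-income.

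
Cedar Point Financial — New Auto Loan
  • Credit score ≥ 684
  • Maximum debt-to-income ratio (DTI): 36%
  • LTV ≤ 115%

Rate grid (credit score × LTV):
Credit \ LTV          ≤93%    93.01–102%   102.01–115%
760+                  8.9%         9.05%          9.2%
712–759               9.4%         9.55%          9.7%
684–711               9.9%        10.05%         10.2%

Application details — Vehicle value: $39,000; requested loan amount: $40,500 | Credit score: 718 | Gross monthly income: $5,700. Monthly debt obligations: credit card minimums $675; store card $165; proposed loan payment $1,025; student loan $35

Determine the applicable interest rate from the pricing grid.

9.7%

Credit score 718 ≥ 684; Total monthly debts = (675 + 165 + 1,025 + 35) = 1,900. Debt-to-income = 1,900/5,700 = 33.3% — meets 36% limit
LTV: 40,500 ÷ 39,000 = 103.8%, within 115% cap
Score 718 is in the 712–759 band; LTV 103.8% is in the 102.01–115% band → 9.7%.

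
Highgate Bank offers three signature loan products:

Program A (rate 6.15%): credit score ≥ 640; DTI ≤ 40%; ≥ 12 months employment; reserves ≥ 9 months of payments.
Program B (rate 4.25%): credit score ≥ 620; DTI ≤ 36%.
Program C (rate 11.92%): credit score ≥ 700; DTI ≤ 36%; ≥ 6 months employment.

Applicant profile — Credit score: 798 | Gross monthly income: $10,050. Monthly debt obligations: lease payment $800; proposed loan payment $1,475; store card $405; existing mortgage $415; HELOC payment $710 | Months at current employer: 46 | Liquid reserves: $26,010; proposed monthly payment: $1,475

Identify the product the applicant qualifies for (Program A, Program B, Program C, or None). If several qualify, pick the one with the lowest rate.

Total debts = (800 + 1,475 + 405 + 415 + 710) = 3,805; DTI = 3,805/10,050 = 37.9%.
Reserves = 26,010/1,475 = 17.6 months.
Program A: score 798 ≥ 640; DTI 37.9% ≤ 40%; employment 46 ≥ 12 mo; reserves 17.6 ≥ 9 mo → qualifies.
Program B: score 798 ≥ 620; DTI 37.9% > 36% → does not qualify.
Program C: score 798 ≥ 700; DTI 37.9% > 36%; employment 46 ≥ 6 mo → does not qualify.

Program A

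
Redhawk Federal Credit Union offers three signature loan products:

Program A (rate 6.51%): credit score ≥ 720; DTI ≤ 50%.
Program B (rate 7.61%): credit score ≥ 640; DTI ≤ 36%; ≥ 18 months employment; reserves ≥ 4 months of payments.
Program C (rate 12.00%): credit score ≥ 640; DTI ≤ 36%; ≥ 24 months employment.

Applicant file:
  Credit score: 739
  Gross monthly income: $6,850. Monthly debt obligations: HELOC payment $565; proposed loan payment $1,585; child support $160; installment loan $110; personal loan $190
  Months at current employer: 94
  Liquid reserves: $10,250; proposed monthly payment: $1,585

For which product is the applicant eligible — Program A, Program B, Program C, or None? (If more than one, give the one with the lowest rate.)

Program A

Total debts = (565 + 1,585 + 160 + 110 + 190) = 2,610; DTI = 2,610/6,850 = 38.1%.
Reserves = 10,250/1,585 = 6.5 months.
Program A: score 739 ≥ 720; DTI 38.1% ≤ 50% → qualifies.
Program B: score 739 ≥ 640; DTI 38.1% > 36%; employment 94 ≥ 18 mo; reserves 6.5 ≥ 4 mo → does not qualify.
Program C: score 739 ≥ 640; DTI 38.1% > 36%; employment 94 ≥ 24 mo → does not qualify.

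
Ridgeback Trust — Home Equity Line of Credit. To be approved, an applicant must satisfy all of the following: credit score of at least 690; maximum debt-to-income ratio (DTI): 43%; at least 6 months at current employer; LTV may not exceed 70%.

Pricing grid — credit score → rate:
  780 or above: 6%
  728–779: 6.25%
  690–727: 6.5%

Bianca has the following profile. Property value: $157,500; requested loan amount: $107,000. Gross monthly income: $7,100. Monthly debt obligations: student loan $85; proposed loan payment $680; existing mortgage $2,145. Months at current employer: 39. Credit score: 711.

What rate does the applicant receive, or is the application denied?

Credit score 711 ≥ 690 (meets minimum)
Employment 39 ≥ 6 months
Loan-to-value = 107,000/157,500 = 67.9% — pass (70% max)
Total monthly debts = (85 + 680 + 2,145) = 2,910. Debt-to-income = 2,910/7,100 = 41% — meets 43% limit
All requirements met. Score 711 falls in the 690–727 tier → 6.5%.

Approved at 6.5%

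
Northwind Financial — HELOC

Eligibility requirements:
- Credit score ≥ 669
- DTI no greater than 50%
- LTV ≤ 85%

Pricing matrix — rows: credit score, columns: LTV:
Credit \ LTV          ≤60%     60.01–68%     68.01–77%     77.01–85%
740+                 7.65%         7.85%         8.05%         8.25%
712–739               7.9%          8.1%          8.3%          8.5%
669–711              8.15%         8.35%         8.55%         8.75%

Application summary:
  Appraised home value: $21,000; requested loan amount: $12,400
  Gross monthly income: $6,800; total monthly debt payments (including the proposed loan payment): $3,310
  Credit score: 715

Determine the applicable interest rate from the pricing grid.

7.9%

Credit score 715 ≥ 669; DTI = 3,310/6,800 = 48.7% ≤ 50%
Loan-to-value = 12,400/21,000 = 59% — pass (85% max)
Credit 715 → row 712–739; LTV 59% → column ≤60%. Grid cell → 7.9%.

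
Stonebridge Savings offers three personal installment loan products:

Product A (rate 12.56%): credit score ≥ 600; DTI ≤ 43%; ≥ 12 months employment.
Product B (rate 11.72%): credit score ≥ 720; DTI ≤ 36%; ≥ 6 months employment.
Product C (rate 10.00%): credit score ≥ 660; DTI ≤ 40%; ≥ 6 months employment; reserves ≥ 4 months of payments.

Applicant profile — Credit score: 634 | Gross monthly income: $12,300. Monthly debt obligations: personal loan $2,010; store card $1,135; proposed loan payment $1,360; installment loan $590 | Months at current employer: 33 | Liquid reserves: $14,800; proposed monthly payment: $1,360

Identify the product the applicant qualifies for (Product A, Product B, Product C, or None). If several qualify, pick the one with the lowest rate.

Product A

Total debts = (2,010 + 1,135 + 1,360 + 590) = 5,095; DTI = 5,095/12,300 = 41.4%.
Reserves = 14,800/1,360 = 10.9 months.
Product A: score 634 ≥ 600; DTI 41.4% ≤ 43%; employment 33 ≥ 12 mo → qualifies.
Product B: score 634 < 720; DTI 41.4% > 36%; employment 33 ≥ 6 mo → does not qualify.
Product C: score 634 < 660; DTI 41.4% > 40%; employment 33 ≥ 6 mo; reserves 10.9 ≥ 4 mo → does not qualify.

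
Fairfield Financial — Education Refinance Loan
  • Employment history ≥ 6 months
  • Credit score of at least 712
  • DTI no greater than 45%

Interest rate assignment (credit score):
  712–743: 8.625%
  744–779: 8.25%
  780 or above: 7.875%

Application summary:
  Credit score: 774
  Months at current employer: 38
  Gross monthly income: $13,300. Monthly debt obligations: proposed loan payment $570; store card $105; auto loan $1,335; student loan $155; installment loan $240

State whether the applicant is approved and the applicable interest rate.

Approved at 8.25%

Credit score 774 ≥ 712 (meets minimum)
Employment 38 ≥ 6 months
Total monthly debts = (570 + 105 + 1,335 + 155 + 240) = 2,405. DTI = 2,405/13,300 = 18.1% ≤ 45%
All requirements met. Score 774 falls in the 744–779 tier → 8.25%.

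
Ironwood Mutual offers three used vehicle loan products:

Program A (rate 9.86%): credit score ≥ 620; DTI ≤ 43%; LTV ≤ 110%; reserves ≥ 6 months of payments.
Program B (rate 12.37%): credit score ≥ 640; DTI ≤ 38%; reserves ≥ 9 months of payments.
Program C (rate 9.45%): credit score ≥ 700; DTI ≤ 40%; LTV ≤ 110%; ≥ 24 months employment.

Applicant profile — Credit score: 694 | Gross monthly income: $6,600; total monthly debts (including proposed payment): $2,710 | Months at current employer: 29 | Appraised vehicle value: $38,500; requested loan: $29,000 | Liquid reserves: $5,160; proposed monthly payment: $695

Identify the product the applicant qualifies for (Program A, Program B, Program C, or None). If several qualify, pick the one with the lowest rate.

Program A

DTI = 2,710/6,600 = 41.1%.
LTV = 29,000/38,500 = 75.3%.
Reserves = 5,160/695 = 7.4 months.
Program A: score 694 ≥ 620; DTI 41.1% ≤ 43%; LTV 75.3% ≤ 110%; reserves 7.4 ≥ 6 mo → qualifies.
Program B: score 694 ≥ 640; DTI 41.1% > 38%; reserves 7.4 < 9 mo → does not qualify.
Program C: score 694 < 700; DTI 41.1% > 40%; LTV 75.3% ≤ 110%; employment 29 ≥ 24 mo → does not qualify.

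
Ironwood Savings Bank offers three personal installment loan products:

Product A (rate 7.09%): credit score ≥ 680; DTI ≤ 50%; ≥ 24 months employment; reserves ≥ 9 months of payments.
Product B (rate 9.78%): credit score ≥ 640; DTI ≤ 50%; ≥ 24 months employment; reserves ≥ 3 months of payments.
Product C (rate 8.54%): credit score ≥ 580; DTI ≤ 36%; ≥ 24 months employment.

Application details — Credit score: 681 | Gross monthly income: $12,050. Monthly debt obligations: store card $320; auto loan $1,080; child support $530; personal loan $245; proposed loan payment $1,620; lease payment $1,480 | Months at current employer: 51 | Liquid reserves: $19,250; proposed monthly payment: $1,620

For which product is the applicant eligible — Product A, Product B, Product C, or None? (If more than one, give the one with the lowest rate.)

Total debts = (320 + 1,080 + 530 + 245 + 1,620 + 1,480) = 5,275; DTI = 5,275/12,050 = 43.8%.
Reserves = 19,250/1,620 = 11.9 months.
Product A: score 681 ≥ 680; DTI 43.8% ≤ 50%; employment 51 ≥ 24 mo; reserves 11.9 ≥ 9 mo → qualifies.
Product B: score 681 ≥ 640; DTI 43.8% ≤ 50%; employment 51 ≥ 24 mo; reserves 11.9 ≥ 3 mo → qualifies.
Product C: score 681 ≥ 580; DTI 43.8% > 36%; employment 51 ≥ 24 mo → does not qualify.
Qualifying: Product A, Product B. Lowest rate is 7.09% → Product A.

Product A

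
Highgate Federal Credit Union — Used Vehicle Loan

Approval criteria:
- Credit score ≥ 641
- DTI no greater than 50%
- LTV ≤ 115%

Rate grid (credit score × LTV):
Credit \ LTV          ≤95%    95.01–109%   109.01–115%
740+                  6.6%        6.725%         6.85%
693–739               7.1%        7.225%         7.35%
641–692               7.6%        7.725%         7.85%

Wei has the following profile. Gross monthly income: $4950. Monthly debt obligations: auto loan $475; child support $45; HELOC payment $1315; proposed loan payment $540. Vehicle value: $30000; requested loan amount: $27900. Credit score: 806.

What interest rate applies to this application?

Credit score 806 ≥ 641; Total monthly debts = (475 + 45 + 1,315 + 540) = 2,375. DTI = 2,375/4,950 = 48% ≤ 50%
LTV: 27,900 ÷ 30,000 = 93%, within 115% cap
Row: 806 falls in 740+. Column: 93% falls in ≤95%. Rate = 6.6%.

6.6%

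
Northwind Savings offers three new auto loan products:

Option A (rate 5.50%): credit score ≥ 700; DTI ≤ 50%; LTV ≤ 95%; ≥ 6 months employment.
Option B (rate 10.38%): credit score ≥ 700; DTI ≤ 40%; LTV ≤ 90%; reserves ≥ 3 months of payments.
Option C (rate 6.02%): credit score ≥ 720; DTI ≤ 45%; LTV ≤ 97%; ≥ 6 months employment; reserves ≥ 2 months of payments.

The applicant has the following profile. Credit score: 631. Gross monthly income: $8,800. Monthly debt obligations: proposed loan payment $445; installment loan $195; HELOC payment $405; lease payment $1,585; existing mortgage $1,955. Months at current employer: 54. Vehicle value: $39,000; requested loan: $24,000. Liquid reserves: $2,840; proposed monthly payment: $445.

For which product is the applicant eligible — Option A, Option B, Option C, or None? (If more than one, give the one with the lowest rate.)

Total debts = (445 + 195 + 405 + 1,585 + 1,955) = 4,585; DTI = 4,585/8,800 = 52.1%.
LTV = 24,000/39,000 = 61.5%.
Reserves = 2,840/445 = 6.4 months.
Option A: score 631 < 700; DTI 52.1% > 50%; LTV 61.5% ≤ 95%; employment 54 ≥ 6 mo → does not qualify.
Option B: score 631 < 700; DTI 52.1% > 40%; LTV 61.5% ≤ 90%; reserves 6.4 ≥ 3 mo → does not qualify.
Option C: score 631 < 720; DTI 52.1% > 45%; LTV 61.5% ≤ 97%; employment 54 ≥ 6 mo; reserves 6.4 ≥ 2 mo → does not qualify.

None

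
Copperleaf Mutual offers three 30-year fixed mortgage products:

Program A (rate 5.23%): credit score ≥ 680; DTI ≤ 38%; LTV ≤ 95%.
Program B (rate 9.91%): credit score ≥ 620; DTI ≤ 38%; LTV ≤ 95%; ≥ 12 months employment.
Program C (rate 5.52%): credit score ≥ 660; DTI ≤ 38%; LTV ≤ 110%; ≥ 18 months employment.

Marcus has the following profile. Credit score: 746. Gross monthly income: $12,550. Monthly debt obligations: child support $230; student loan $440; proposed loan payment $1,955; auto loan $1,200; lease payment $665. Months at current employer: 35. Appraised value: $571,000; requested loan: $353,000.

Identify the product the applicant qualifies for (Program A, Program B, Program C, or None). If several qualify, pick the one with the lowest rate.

Program A

Total debts = (230 + 440 + 1,955 + 1,200 + 665) = 4,490; DTI = 4,490/12,550 = 35.8%.
LTV = 353,000/571,000 = 61.8%.
Program A: score 746 ≥ 680; DTI 35.8% ≤ 38%; LTV 61.8% ≤ 95% → qualifies.
Program B: score 746 ≥ 620; DTI 35.8% ≤ 38%; LTV 61.8% ≤ 95%; employment 35 ≥ 12 mo → qualifies.
Program C: score 746 ≥ 660; DTI 35.8% ≤ 38%; LTV 61.8% ≤ 110%; employment 35 ≥ 18 mo → qualifies.
Qualifying: Program A, Program B, Program C. Lowest rate is 5.23% → Program A.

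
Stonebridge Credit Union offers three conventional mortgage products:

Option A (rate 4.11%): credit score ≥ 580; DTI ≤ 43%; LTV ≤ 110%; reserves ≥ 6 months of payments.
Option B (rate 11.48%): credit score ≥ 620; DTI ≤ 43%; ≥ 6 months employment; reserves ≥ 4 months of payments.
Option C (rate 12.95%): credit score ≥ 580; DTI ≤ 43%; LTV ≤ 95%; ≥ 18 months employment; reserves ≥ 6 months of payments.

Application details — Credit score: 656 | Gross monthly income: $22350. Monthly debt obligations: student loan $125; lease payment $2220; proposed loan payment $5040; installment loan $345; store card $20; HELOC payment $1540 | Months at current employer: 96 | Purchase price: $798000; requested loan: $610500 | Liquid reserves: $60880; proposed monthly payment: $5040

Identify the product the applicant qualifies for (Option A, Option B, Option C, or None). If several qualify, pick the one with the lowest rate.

Option A

Total debts = (125 + 2,220 + 5,040 + 345 + 20 + 1,540) = 9,290; DTI = 9,290/22,350 = 41.6%.
LTV = 610,500/798,000 = 76.5%.
Reserves = 60,880/5,040 = 12.1 months.
Option A: score 656 ≥ 580; DTI 41.6% ≤ 43%; LTV 76.5% ≤ 110%; reserves 12.1 ≥ 6 mo → qualifies.
Option B: score 656 ≥ 620; DTI 41.6% ≤ 43%; employment 96 ≥ 6 mo; reserves 12.1 ≥ 4 mo → qualifies.
Option C: score 656 ≥ 580; DTI 41.6% ≤ 43%; LTV 76.5% ≤ 95%; employment 96 ≥ 18 mo; reserves 12.1 ≥ 6 mo → qualifies.
Qualifying: Option A, Option B, Option C. Lowest rate is 4.11% → Option A.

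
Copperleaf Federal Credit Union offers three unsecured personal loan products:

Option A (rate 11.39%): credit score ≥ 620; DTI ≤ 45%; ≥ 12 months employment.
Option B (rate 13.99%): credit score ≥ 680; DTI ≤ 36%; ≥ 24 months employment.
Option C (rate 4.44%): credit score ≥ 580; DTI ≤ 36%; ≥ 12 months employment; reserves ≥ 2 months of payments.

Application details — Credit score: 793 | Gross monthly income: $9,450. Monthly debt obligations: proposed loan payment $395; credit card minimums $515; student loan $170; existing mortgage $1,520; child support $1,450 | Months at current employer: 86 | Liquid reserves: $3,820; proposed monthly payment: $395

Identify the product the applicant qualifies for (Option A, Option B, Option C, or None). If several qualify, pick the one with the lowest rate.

Option A

Total debts = (395 + 515 + 170 + 1,520 + 1,450) = 4,050; DTI = 4,050/9,450 = 42.9%.
Reserves = 3,820/395 = 9.7 months.
Option A: score 793 ≥ 620; DTI 42.9% ≤ 45%; employment 86 ≥ 12 mo → qualifies.
Option B: score 793 ≥ 680; DTI 42.9% > 36%; employment 86 ≥ 24 mo → does not qualify.
Option C: score 793 ≥ 580; DTI 42.9% > 36%; employment 86 ≥ 12 mo; reserves 9.7 ≥ 2 mo → does not qualify.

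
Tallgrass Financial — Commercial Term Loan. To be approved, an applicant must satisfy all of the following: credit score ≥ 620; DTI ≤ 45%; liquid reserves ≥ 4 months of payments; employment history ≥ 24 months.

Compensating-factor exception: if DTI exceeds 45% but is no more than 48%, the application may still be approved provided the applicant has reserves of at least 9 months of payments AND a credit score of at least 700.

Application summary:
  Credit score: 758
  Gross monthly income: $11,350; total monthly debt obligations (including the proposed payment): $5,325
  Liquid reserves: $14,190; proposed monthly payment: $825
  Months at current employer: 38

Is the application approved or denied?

Credit score 758 ≥ 620 (meets base)
DTI: 5,325 ÷ 11,350 = 46.9%, over the 45% base limit.
Liquid reserves cover 14,190/825 = 17.2 months — ≥ 4 required
Employment 38 ≥ 24 months
46.9% falls in the override range (45%–48%), so the compensating-factor test applies.
Override check — reserves: 17.2 mo (ok); score: 758 (ok).
Both override conditions satisfied; DTI exception granted.

Approved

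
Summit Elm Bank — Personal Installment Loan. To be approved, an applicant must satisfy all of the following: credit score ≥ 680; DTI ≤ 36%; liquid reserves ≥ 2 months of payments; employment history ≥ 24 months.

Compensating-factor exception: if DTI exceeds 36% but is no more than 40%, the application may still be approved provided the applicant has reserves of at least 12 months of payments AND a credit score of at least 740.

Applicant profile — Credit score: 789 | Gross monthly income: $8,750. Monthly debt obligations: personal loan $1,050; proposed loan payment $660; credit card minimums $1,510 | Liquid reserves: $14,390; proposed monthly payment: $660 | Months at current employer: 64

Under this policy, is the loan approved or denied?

Credit score 789 ≥ 680 (meets base)
Total debts = (1,050 + 660 + 1,510) = 3,220. DTI = 3,220/8,750 = 36.8% > 36% — standard DTI limit exceeded.
Reserves: 14,390 ÷ 660 = 21.8 months (meets 2-month minimum)
Employment 64 ≥ 24 months
36.8% falls in the override range (36%–40%), so the compensating-factor test applies.
Override check — reserves: 21.8 mo (ok); score: 789 (ok).
Both override conditions satisfied; DTI exception granted.

Approved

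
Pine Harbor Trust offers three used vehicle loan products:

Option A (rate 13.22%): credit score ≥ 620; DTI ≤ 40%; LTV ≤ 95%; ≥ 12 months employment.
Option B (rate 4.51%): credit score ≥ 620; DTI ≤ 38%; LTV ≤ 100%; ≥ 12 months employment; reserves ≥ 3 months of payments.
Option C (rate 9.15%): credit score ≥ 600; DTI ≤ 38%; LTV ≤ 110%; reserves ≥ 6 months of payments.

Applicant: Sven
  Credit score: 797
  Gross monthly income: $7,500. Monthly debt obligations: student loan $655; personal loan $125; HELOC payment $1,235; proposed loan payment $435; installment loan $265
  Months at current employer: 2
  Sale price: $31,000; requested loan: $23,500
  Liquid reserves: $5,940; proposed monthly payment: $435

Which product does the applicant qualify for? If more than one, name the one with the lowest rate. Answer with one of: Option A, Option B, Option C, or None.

Option C

Total debts = (655 + 125 + 1,235 + 435 + 265) = 2,715; DTI = 2,715/7,500 = 36.2%.
LTV = 23,500/31,000 = 75.8%.
Reserves = 5,940/435 = 13.7 months.
Option A: score 797 ≥ 620; DTI 36.2% ≤ 40%; LTV 75.8% ≤ 95%; employment 2 < 12 mo → does not qualify.
Option B: score 797 ≥ 620; DTI 36.2% ≤ 38%; LTV 75.8% ≤ 100%; employment 2 < 12 mo; reserves 13.7 ≥ 3 mo → does not qualify.
Option C: score 797 ≥ 600; DTI 36.2% ≤ 38%; LTV 75.8% ≤ 110%; reserves 13.7 ≥ 6 mo → qualifies.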